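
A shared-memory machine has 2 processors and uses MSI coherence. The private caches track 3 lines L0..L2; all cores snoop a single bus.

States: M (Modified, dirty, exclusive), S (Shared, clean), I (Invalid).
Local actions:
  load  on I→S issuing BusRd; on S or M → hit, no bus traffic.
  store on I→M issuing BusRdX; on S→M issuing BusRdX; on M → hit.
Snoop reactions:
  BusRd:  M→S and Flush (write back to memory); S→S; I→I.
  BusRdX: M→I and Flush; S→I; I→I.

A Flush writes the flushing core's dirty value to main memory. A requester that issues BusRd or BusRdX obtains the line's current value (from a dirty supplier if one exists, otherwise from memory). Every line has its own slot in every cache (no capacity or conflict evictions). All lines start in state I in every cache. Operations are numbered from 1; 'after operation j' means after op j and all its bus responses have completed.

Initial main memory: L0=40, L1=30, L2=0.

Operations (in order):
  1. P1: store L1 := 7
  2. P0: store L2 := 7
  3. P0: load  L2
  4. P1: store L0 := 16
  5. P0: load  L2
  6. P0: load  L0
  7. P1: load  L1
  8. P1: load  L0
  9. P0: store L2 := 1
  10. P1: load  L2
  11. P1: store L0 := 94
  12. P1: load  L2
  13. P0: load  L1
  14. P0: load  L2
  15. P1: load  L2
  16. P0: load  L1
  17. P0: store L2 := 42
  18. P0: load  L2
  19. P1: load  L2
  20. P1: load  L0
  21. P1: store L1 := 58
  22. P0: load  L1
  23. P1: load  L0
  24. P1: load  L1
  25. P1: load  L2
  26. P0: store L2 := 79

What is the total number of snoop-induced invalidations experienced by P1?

[1] P1: store L1 := 7 | P0:I, P1:M(7) | bus: BusRdX
[2] P0: store L2 := 7 | P0:M(7), P1:I | bus: BusRdX
[3] P0: load  L2 | P0:M(7), P1:I | bus: none
[4] P1: store L0 := 16 | P0:I, P1:M(16) | bus: BusRdX
[5] P0: load  L2 | P0:M(7), P1:I | bus: none
[6] P0: load  L0 | P0:S(16), P1:S(16) | bus: BusRd,Flush
[7] P1: load  L1 | P0:I, P1:M(7) | bus: none
[8] P1: load  L0 | P0:S(16), P1:S(16) | bus: none
[9] P0: store L2 := 1 | P0:M(1), P1:I | bus: none
[10] P1: load  L2 | P0:S(1), P1:S(1) | bus: BusRd,Flush
[11] P1: store L0 := 94 | P0:I, P1:M(94) | bus: BusRdX
[12] P1: load  L2 | P0:S(1), P1:S(1) | bus: none
[13] P0: load  L1 | P0:S(7), P1:S(7) | bus: BusRd,Flush
[14] P0: load  L2 | P0:S(1), P1:S(1) | bus: none
[15] P1: load  L2 | P0:S(1), P1:S(1) | bus: none
[16] P0: load  L1 | P0:S(7), P1:S(7) | bus: none
[17] P0: store L2 := 42 | P0:M(42), P1:I | bus: BusRdX
[18] P0: load  L2 | P0:M(42), P1:I | bus: none
[19] P1: load  L2 | P0:S(42), P1:S(42) | bus: BusRd,Flush
[20] P1: load  L0 | P0:I, P1:M(94) | bus: none
[21] P1: store L1 := 58 | P0:I, P1:M(58) | bus: BusRdX
[22] P0: load  L1 | P0:S(58), P1:S(58) | bus: BusRd,Flush
[23] P1: load  L0 | P0:I, P1:M(94) | bus: none
[24] P1: load  L1 | P0:S(58), P1:S(58) | bus: none
[25] P1: load  L2 | P0:S(42), P1:S(42) | bus: none
[26] P0: store L2 := 79 | P0:M(79), P1:I | bus: BusRdX

invalidations = 2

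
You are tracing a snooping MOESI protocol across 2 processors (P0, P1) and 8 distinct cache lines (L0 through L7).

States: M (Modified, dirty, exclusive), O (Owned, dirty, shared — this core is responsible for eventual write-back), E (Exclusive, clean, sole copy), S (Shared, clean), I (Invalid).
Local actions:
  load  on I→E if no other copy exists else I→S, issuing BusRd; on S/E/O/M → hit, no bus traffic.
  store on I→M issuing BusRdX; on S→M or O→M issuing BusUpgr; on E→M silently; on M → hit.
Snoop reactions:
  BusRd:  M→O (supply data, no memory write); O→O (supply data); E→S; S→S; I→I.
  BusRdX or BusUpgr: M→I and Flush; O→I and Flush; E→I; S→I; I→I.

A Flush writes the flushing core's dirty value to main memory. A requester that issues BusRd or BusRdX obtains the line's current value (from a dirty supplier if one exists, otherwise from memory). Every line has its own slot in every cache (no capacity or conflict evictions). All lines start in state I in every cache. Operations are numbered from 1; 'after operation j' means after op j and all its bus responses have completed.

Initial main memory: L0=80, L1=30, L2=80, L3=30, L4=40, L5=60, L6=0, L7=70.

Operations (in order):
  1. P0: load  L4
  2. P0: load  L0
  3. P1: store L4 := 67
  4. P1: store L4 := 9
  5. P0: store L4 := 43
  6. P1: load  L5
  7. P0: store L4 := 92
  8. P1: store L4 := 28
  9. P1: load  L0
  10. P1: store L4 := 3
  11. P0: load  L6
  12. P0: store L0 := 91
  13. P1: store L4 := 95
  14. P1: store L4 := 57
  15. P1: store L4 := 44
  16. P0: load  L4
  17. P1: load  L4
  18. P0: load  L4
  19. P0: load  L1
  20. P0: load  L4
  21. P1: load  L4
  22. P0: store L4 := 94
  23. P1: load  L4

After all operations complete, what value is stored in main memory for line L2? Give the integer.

memory[L2] = 80

[1] P0: load  L4 | P0:E(40), P1:I | bus: BusRd
[2] P0: load  L0 | P0:E(80), P1:I | bus: BusRd
[3] P1: store L4 := 67 | P0:I, P1:M(67) | bus: BusRdX
[4] P1: store L4 := 9 | P0:I, P1:M(9) | bus: none
[5] P0: store L4 := 43 | P0:M(43), P1:I | bus: BusRdX,Flush
[6] P1: load  L5 | P0:I, P1:E(60) | bus: BusRd
[7] P0: store L4 := 92 | P0:M(92), P1:I | bus: none
[8] P1: store L4 := 28 | P0:I, P1:M(28) | bus: BusRdX,Flush
[9] P1: load  L0 | P0:S(80), P1:S(80) | bus: BusRd
[10] P1: store L4 := 3 | P0:I, P1:M(3) | bus: none
[11] P0: load  L6 | P0:E(0), P1:I | bus: BusRd
[12] P0: store L0 := 91 | P0:M(91), P1:I | bus: BusUpgr
[13] P1: store L4 := 95 | P0:I, P1:M(95) | bus: none
[14] P1: store L4 := 57 | P0:I, P1:M(57) | bus: none
[15] P1: store L4 := 44 | P0:I, P1:M(44) | bus: none
[16] P0: load  L4 | P0:S(44), P1:O(44) | bus: BusRd
[17] P1: load  L4 | P0:S(44), P1:O(44) | bus: none
[18] P0: load  L4 | P0:S(44), P1:O(44) | bus: none
[19] P0: load  L1 | P0:E(30), P1:I | bus: BusRd
[20] P0: load  L4 | P0:S(44), P1:O(44) | bus: none
[21] P1: load  L4 | P0:S(44), P1:O(44) | bus: none
[22] P0: store L4 := 94 | P0:M(94), P1:I | bus: BusUpgr,Flush
[23] P1: load  L4 | P0:O(94), P1:S(94) | bus: BusRd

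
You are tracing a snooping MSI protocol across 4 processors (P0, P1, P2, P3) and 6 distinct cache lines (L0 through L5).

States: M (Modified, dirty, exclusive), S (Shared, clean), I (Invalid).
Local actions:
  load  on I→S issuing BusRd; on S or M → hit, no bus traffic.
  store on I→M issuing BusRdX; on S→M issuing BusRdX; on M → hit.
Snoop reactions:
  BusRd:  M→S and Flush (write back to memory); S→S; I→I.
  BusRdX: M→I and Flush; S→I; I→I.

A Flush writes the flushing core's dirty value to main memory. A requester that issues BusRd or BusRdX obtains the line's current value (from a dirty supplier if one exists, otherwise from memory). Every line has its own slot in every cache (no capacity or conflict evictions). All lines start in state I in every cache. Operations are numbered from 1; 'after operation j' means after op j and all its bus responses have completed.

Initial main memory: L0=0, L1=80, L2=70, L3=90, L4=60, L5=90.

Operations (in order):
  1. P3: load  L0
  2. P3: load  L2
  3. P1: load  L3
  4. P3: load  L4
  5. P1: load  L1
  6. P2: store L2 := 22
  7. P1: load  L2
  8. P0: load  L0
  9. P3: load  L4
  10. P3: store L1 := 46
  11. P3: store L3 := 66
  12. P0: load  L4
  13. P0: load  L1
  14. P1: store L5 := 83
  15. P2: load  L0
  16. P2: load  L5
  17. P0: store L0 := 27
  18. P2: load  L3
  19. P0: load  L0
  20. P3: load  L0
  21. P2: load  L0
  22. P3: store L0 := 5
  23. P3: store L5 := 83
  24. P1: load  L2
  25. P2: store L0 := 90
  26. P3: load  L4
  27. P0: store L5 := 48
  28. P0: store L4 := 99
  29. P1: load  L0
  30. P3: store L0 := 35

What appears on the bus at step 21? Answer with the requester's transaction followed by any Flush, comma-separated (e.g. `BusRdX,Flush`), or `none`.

  op1 P3: load  L0 → I/I/I/S on L0; bus BusRd; mem=0
  op2 P3: load  L2 → I/I/I/S on L2; bus BusRd; mem=70
  op3 P1: load  L3 → I/S/I/I on L3; bus BusRd; mem=90
  op4 P3: load  L4 → I/I/I/S on L4; bus BusRd; mem=60
  op5 P1: load  L1 → I/S/I/I on L1; bus BusRd; mem=80
  op6 P2: store L2 := 22 → I/I/M/I on L2; bus BusRdX; mem=70
  op7 P1: load  L2 → I/S/S/I on L2; bus BusRd Flush; mem=22
  op8 P0: load  L0 → S/I/I/S on L0; bus BusRd; mem=0
  op9 P3: load  L4 → I/I/I/S on L4; bus (none); mem=60
  op10 P3: store L1 := 46 → I/I/I/M on L1; bus BusRdX; mem=80
  op11 P3: store L3 := 66 → I/I/I/M on L3; bus BusRdX; mem=90
  op12 P0: load  L4 → S/I/I/S on L4; bus BusRd; mem=60
  op13 P0: load  L1 → S/I/I/S on L1; bus BusRd Flush; mem=46
  op14 P1: store L5 := 83 → I/M/I/I on L5; bus BusRdX; mem=90
  op15 P2: load  L0 → S/I/S/S on L0; bus BusRd; mem=0
  op16 P2: load  L5 → I/S/S/I on L5; bus BusRd Flush; mem=83
  op17 P0: store L0 := 27 → M/I/I/I on L0; bus BusRdX; mem=0
  op18 P2: load  L3 → I/I/S/S on L3; bus BusRd Flush; mem=66
  op19 P0: load  L0 → M/I/I/I on L0; bus (none); mem=0
  op20 P3: load  L0 → S/I/I/S on L0; bus BusRd Flush; mem=27
  op21 P2: load  L0 → S/I/S/S on L0; bus BusRd; mem=27
  op22 P3: store L0 := 5 → I/I/I/M on L0; bus BusRdX; mem=27
  op23 P3: store L5 := 83 → I/I/I/M on L5; bus BusRdX; mem=83
  op24 P1: load  L2 → I/S/S/I on L2; bus (none); mem=22
  op25 P2: store L0 := 90 → I/I/M/I on L0; bus BusRdX Flush; mem=5
  op26 P3: load  L4 → S/I/I/S on L4; bus (none); mem=60
  op27 P0: store L5 := 48 → M/I/I/I on L5; bus BusRdX Flush; mem=83
  op28 P0: store L4 := 99 → M/I/I/I on L4; bus BusRdX; mem=60
  op29 P1: load  L0 → I/S/S/I on L0; bus BusRd Flush; mem=90
  op30 P3: store L0 := 35 → I/I/I/M on L0; bus BusRdX; mem=90

bus = BusRd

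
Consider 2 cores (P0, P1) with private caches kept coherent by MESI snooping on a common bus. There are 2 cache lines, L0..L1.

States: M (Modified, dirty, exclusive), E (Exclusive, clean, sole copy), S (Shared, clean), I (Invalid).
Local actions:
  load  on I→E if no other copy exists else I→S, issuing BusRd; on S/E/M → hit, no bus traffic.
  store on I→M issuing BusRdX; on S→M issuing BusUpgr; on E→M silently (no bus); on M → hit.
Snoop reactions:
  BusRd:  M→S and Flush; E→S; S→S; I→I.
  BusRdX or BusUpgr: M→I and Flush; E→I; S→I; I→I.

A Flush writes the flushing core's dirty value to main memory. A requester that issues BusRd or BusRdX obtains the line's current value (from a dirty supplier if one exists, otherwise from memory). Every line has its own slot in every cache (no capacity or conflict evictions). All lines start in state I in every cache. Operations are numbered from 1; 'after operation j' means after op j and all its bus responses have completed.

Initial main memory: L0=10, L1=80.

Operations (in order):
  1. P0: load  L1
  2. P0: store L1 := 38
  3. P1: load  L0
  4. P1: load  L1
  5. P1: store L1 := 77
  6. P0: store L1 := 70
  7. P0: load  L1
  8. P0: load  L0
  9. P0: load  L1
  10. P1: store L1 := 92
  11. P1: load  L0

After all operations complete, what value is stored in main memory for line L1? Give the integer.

[1] P0: load  L1 | P0:E(80), P1:I | bus: BusRd
[2] P0: store L1 := 38 | P0:M(38), P1:I | bus: none
[3] P1: load  L0 | P0:I, P1:E(10) | bus: BusRd
[4] P1: load  L1 | P0:S(38), P1:S(38) | bus: BusRd,Flush
[5] P1: store L1 := 77 | P0:I, P1:M(77) | bus: BusUpgr
[6] P0: store L1 := 70 | P0:M(70), P1:I | bus: BusRdX,Flush
[7] P0: load  L1 | P0:M(70), P1:I | bus: none
[8] P0: load  L0 | P0:S(10), P1:S(10) | bus: BusRd
[9] P0: load  L1 | P0:M(70), P1:I | bus: none
[10] P1: store L1 := 92 | P0:I, P1:M(92) | bus: BusRdX,Flush
[11] P1: load  L0 | P0:S(10), P1:S(10) | bus: none

memory[L1] = 70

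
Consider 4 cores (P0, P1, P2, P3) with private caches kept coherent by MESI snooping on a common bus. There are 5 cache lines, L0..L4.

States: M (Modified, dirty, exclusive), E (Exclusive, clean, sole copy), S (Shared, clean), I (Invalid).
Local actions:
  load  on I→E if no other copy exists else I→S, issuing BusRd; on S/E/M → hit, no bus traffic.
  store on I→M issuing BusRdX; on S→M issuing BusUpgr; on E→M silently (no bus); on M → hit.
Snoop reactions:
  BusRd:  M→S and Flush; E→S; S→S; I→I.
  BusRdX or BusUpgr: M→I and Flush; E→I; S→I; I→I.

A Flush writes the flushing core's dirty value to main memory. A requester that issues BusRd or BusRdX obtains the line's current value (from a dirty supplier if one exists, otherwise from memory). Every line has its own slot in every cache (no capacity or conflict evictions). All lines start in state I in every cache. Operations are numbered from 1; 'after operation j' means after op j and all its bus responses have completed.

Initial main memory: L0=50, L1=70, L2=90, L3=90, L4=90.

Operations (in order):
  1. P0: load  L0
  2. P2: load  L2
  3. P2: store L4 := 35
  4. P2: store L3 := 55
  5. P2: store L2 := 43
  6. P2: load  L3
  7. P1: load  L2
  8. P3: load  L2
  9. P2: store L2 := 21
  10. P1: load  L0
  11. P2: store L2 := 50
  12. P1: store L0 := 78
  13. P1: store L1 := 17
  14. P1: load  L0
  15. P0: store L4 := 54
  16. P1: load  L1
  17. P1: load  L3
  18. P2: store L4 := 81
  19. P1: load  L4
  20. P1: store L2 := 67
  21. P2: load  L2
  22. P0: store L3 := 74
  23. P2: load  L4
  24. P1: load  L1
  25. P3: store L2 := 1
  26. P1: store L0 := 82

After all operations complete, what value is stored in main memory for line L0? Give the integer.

step 1: P0: load  L0  ⟶  EIII  (L0)  txn=BusRd  M[L0]=50
step 2: P2: load  L2  ⟶  IIEI  (L2)  txn=BusRd  M[L2]=90
step 3: P2: store L4 := 35  ⟶  IIMI  (L4)  txn=BusRdX  M[L4]=90
step 4: P2: store L3 := 55  ⟶  IIMI  (L3)  txn=BusRdX  M[L3]=90
step 5: P2: store L2 := 43  ⟶  IIMI  (L2)  txn=∅  M[L2]=90
step 6: P2: load  L3  ⟶  IIMI  (L3)  txn=∅  M[L3]=90
step 7: P1: load  L2  ⟶  ISSI  (L2)  txn=BusRd+Flush  M[L2]=43
step 8: P3: load  L2  ⟶  ISSS  (L2)  txn=BusRd  M[L2]=43
step 9: P2: store L2 := 21  ⟶  IIMI  (L2)  txn=BusUpgr  M[L2]=43
step 10: P1: load  L0  ⟶  SSII  (L0)  txn=BusRd  M[L0]=50
step 11: P2: store L2 := 50  ⟶  IIMI  (L2)  txn=∅  M[L2]=43
step 12: P1: store L0 := 78  ⟶  IMII  (L0)  txn=BusUpgr  M[L0]=50
step 13: P1: store L1 := 17  ⟶  IMII  (L1)  txn=BusRdX  M[L1]=70
step 14: P1: load  L0  ⟶  IMII  (L0)  txn=∅  M[L0]=50
step 15: P0: store L4 := 54  ⟶  MIII  (L4)  txn=BusRdX+Flush  M[L4]=35
step 16: P1: load  L1  ⟶  IMII  (L1)  txn=∅  M[L1]=70
step 17: P1: load  L3  ⟶  ISSI  (L3)  txn=BusRd+Flush  M[L3]=55
step 18: P2: store L4 := 81  ⟶  IIMI  (L4)  txn=BusRdX+Flush  M[L4]=54
step 19: P1: load  L4  ⟶  ISSI  (L4)  txn=BusRd+Flush  M[L4]=81
step 20: P1: store L2 := 67  ⟶  IMII  (L2)  txn=BusRdX+Flush  M[L2]=50
step 21: P2: load  L2  ⟶  ISSI  (L2)  txn=BusRd+Flush  M[L2]=67
step 22: P0: store L3 := 74  ⟶  MIII  (L3)  txn=BusRdX  M[L3]=55
step 23: P2: load  L4  ⟶  ISSI  (L4)  txn=∅  M[L4]=81
step 24: P1: load  L1  ⟶  IMII  (L1)  txn=∅  M[L1]=70
step 25: P3: store L2 := 1  ⟶  IIIM  (L2)  txn=BusRdX  M[L2]=67
step 26: P1: store L0 := 82  ⟶  IMII  (L0)  txn=∅  M[L0]=50

memory[L0] = 50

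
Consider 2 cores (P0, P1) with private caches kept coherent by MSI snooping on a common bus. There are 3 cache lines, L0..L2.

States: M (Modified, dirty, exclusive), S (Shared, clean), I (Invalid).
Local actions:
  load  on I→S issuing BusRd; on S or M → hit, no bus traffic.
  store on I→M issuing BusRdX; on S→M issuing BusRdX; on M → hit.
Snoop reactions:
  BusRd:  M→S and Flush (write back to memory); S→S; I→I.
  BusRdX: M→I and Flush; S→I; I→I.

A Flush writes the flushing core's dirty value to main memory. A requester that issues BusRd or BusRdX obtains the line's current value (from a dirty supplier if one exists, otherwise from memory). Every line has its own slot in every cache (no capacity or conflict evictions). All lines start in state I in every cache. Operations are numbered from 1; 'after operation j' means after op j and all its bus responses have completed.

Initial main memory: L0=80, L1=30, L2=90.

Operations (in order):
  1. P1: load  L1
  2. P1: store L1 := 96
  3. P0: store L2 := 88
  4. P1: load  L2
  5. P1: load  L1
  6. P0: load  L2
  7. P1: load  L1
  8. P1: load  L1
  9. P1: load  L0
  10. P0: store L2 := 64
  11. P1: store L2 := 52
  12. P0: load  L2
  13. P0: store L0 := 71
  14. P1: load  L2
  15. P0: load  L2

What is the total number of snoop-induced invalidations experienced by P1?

step 1: P1: load  L1  ⟶  IS  (L1)  txn=BusRd  M[L1]=30
step 2: P1: store L1 := 96  ⟶  IM  (L1)  txn=BusRdX  M[L1]=30
step 3: P0: store L2 := 88  ⟶  MI  (L2)  txn=BusRdX  M[L2]=90
step 4: P1: load  L2  ⟶  SS  (L2)  txn=BusRd+Flush  M[L2]=88
step 5: P1: load  L1  ⟶  IM  (L1)  txn=∅  M[L1]=30
step 6: P0: load  L2  ⟶  SS  (L2)  txn=∅  M[L2]=88
step 7: P1: load  L1  ⟶  IM  (L1)  txn=∅  M[L1]=30
step 8: P1: load  L1  ⟶  IM  (L1)  txn=∅  M[L1]=30
step 9: P1: load  L0  ⟶  IS  (L0)  txn=BusRd  M[L0]=80
step 10: P0: store L2 := 64  ⟶  MI  (L2)  txn=BusRdX  M[L2]=88
step 11: P1: store L2 := 52  ⟶  IM  (L2)  txn=BusRdX+Flush  M[L2]=64
step 12: P0: load  L2  ⟶  SS  (L2)  txn=BusRd+Flush  M[L2]=52
step 13: P0: store L0 := 71  ⟶  MI  (L0)  txn=BusRdX  M[L0]=80
step 14: P1: load  L2  ⟶  SS  (L2)  txn=∅  M[L2]=52
step 15: P0: load  L2  ⟶  SS  (L2)  txn=∅  M[L2]=52

invalidations = 2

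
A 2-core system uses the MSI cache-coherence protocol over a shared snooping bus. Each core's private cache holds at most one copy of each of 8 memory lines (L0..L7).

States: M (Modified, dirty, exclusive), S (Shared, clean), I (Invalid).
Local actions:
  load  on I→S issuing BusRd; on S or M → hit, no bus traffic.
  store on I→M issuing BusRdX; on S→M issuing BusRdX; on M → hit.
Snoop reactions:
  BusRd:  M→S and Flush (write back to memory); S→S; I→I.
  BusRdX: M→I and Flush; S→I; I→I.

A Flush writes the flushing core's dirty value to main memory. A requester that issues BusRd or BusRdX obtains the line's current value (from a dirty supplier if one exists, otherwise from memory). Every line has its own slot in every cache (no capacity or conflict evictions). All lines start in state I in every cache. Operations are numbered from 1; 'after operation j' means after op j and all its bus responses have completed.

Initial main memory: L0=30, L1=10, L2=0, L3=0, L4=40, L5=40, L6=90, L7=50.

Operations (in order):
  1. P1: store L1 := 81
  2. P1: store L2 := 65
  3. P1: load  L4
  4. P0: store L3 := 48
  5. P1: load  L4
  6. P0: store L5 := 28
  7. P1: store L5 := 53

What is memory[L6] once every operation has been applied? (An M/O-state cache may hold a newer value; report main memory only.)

memory[L6] = 90

[1] P1: store L1 := 81 | P0:I, P1:M(81) | bus: BusRdX
[2] P1: store L2 := 65 | P0:I, P1:M(65) | bus: BusRdX
[3] P1: load  L4 | P0:I, P1:S(40) | bus: BusRd
[4] P0: store L3 := 48 | P0:M(48), P1:I | bus: BusRdX
[5] P1: load  L4 | P0:I, P1:S(40) | bus: none
[6] P0: store L5 := 28 | P0:M(28), P1:I | bus: BusRdX
[7] P1: store L5 := 53 | P0:I, P1:M(53) | bus: BusRdX,Flush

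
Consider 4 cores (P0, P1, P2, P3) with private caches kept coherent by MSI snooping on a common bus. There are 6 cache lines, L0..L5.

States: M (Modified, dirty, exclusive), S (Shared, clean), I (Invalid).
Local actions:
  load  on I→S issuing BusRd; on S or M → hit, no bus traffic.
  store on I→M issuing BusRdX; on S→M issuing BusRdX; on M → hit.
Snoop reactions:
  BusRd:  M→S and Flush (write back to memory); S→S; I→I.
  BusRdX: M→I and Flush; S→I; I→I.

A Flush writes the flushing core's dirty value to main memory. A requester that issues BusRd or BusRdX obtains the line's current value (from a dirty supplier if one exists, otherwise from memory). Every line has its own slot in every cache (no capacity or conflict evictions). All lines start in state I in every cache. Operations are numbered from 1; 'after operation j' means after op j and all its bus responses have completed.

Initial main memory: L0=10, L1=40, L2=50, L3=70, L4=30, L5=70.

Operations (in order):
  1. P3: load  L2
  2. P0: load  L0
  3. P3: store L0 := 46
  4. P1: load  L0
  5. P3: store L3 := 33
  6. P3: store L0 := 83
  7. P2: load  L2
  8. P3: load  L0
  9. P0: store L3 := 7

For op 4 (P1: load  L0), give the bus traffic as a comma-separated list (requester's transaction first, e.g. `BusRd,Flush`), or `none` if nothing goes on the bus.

bus = BusRd,Flush

1. P3: load  L2  bus=[BusRd]  L2: P0=I P1=I P2=I P3=S  mem[L2]=50
2. P0: load  L0  bus=[BusRd]  L0: P0=S P1=I P2=I P3=I  mem[L0]=10
3. P3: store L0 := 46  bus=[BusRdX]  L0: P0=I P1=I P2=I P3=M  mem[L0]=10
4. P1: load  L0  bus=[BusRd,Flush]  L0: P0=I P1=S P2=I P3=S  mem[L0]=46
5. P3: store L3 := 33  bus=[BusRdX]  L3: P0=I P1=I P2=I P3=M  mem[L3]=70
6. P3: store L0 := 83  bus=[BusRdX]  L0: P0=I P1=I P2=I P3=M  mem[L0]=46
7. P2: load  L2  bus=[BusRd]  L2: P0=I P1=I P2=S P3=S  mem[L2]=50
8. P3: load  L0  bus=[-]  L0: P0=I P1=I P2=I P3=M  mem[L0]=46
9. P0: store L3 := 7  bus=[BusRdX,Flush]  L3: P0=M P1=I P2=I P3=I  mem[L3]=33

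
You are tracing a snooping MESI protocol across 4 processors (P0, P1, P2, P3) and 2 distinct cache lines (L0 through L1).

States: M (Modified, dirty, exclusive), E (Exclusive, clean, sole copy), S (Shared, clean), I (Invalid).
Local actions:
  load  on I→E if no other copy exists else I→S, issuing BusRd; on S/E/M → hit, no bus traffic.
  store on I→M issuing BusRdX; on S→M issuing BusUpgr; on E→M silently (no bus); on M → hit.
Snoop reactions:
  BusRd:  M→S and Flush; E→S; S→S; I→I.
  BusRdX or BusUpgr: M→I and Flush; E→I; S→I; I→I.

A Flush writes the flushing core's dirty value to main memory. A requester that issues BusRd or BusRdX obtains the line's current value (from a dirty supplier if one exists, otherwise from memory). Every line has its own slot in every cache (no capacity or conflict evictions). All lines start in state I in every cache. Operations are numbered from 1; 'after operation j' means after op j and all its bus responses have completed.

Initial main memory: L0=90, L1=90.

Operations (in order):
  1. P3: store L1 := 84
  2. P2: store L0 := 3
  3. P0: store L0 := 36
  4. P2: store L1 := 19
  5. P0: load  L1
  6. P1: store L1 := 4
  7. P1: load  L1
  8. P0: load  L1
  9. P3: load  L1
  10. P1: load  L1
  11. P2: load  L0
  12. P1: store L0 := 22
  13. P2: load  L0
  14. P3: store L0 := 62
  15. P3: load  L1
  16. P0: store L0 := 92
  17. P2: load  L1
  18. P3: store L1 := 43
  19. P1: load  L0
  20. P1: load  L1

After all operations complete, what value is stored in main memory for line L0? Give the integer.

  op1 P3: store L1 := 84 → I/I/I/M on L1; bus BusRdX; mem=90
  op2 P2: store L0 := 3 → I/I/M/I on L0; bus BusRdX; mem=90
  op3 P0: store L0 := 36 → M/I/I/I on L0; bus BusRdX Flush; mem=3
  op4 P2: store L1 := 19 → I/I/M/I on L1; bus BusRdX Flush; mem=84
  op5 P0: load  L1 → S/I/S/I on L1; bus BusRd Flush; mem=19
  op6 P1: store L1 := 4 → I/M/I/I on L1; bus BusRdX; mem=19
  op7 P1: load  L1 → I/M/I/I on L1; bus (none); mem=19
  op8 P0: load  L1 → S/S/I/I on L1; bus BusRd Flush; mem=4
  op9 P3: load  L1 → S/S/I/S on L1; bus BusRd; mem=4
  op10 P1: load  L1 → S/S/I/S on L1; bus (none); mem=4
  op11 P2: load  L0 → S/I/S/I on L0; bus BusRd Flush; mem=36
  op12 P1: store L0 := 22 → I/M/I/I on L0; bus BusRdX; mem=36
  op13 P2: load  L0 → I/S/S/I on L0; bus BusRd Flush; mem=22
  op14 P3: store L0 := 62 → I/I/I/M on L0; bus BusRdX; mem=22
  op15 P3: load  L1 → S/S/I/S on L1; bus (none); mem=4
  op16 P0: store L0 := 92 → M/I/I/I on L0; bus BusRdX Flush; mem=62
  op17 P2: load  L1 → S/S/S/S on L1; bus BusRd; mem=4
  op18 P3: store L1 := 43 → I/I/I/M on L1; bus BusUpgr; mem=4
  op19 P1: load  L0 → S/S/I/I on L0; bus BusRd Flush; mem=92
  op20 P1: load  L1 → I/S/I/S on L1; bus BusRd Flush; mem=43

memory[L0] = 92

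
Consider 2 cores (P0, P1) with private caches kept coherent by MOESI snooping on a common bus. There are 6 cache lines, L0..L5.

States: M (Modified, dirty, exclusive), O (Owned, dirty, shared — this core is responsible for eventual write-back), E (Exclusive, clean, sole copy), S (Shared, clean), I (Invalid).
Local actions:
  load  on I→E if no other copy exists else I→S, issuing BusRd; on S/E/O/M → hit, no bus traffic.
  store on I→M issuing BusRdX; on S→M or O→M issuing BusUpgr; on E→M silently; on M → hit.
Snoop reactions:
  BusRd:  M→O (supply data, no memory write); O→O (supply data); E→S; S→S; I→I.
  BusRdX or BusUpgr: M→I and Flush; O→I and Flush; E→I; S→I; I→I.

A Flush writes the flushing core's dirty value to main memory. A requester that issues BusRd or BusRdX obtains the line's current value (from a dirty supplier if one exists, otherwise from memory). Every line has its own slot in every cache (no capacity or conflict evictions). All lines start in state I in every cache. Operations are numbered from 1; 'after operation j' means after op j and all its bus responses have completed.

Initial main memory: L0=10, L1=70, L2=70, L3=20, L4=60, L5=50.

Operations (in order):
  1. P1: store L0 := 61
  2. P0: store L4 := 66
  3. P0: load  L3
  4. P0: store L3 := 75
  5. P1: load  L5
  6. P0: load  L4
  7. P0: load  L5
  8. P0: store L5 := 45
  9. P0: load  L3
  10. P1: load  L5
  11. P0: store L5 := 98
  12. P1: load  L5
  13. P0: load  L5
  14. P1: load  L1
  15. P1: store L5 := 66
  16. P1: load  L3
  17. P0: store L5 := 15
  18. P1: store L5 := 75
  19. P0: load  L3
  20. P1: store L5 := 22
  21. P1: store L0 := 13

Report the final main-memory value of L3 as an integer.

memory[L3] = 20

1. P1: store L0 := 61  bus=[BusRdX]  L0: P0=I P1=M  mem[L0]=10
2. P0: store L4 := 66  bus=[BusRdX]  L4: P0=M P1=I  mem[L4]=60
3. P0: load  L3  bus=[BusRd]  L3: P0=E P1=I  mem[L3]=20
4. P0: store L3 := 75  bus=[-]  L3: P0=M P1=I  mem[L3]=20
5. P1: load  L5  bus=[BusRd]  L5: P0=I P1=E  mem[L5]=50
6. P0: load  L4  bus=[-]  L4: P0=M P1=I  mem[L4]=60
7. P0: load  L5  bus=[BusRd]  L5: P0=S P1=S  mem[L5]=50
8. P0: store L5 := 45  bus=[BusUpgr]  L5: P0=M P1=I  mem[L5]=50
9. P0: load  L3  bus=[-]  L3: P0=M P1=I  mem[L3]=20
10. P1: load  L5  bus=[BusRd]  L5: P0=O P1=S  mem[L5]=50
11. P0: store L5 := 98  bus=[BusUpgr]  L5: P0=M P1=I  mem[L5]=50
12. P1: load  L5  bus=[BusRd]  L5: P0=O P1=S  mem[L5]=50
13. P0: load  L5  bus=[-]  L5: P0=O P1=S  mem[L5]=50
14. P1: load  L1  bus=[BusRd]  L1: P0=I P1=E  mem[L1]=70
15. P1: store L5 := 66  bus=[BusUpgr,Flush]  L5: P0=I P1=M  mem[L5]=98
16. P1: load  L3  bus=[BusRd]  L3: P0=O P1=S  mem[L3]=20
17. P0: store L5 := 15  bus=[BusRdX,Flush]  L5: P0=M P1=I  mem[L5]=66
18. P1: store L5 := 75  bus=[BusRdX,Flush]  L5: P0=I P1=M  mem[L5]=15
19. P0: load  L3  bus=[-]  L3: P0=O P1=S  mem[L3]=20
20. P1: store L5 := 22  bus=[-]  L5: P0=I P1=M  mem[L5]=15
21. P1: store L0 := 13  bus=[-]  L0: P0=I P1=M  mem[L0]=10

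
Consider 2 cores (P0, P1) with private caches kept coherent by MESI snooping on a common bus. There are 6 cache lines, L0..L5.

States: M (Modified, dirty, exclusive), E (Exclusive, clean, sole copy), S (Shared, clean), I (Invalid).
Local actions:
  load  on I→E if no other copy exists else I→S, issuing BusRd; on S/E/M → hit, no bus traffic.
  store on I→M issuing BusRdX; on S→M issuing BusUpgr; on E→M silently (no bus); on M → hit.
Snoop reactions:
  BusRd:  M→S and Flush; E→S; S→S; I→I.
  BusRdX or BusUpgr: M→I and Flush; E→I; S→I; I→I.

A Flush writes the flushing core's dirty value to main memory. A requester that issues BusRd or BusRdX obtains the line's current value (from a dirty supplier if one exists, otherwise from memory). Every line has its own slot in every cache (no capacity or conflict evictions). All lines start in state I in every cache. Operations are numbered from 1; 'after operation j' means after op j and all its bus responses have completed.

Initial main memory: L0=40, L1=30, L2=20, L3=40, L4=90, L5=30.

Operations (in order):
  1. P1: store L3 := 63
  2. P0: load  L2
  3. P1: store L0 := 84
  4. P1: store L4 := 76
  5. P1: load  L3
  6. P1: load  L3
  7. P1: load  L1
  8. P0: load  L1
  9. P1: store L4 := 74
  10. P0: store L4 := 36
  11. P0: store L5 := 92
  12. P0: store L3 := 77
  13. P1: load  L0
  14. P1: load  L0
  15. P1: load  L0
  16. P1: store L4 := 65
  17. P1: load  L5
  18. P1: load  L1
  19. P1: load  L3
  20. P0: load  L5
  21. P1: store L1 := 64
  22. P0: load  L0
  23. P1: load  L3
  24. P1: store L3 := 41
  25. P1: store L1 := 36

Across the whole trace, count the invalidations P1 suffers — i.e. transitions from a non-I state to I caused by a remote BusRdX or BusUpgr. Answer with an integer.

invalidations = 2

  op1 P1: store L3 := 63 → I/M on L3; bus BusRdX; mem=40
  op2 P0: load  L2 → E/I on L2; bus BusRd; mem=20
  op3 P1: store L0 := 84 → I/M on L0; bus BusRdX; mem=40
  op4 P1: store L4 := 76 → I/M on L4; bus BusRdX; mem=90
  op5 P1: load  L3 → I/M on L3; bus (none); mem=40
  op6 P1: load  L3 → I/M on L3; bus (none); mem=40
  op7 P1: load  L1 → I/E on L1; bus BusRd; mem=30
  op8 P0: load  L1 → S/S on L1; bus BusRd; mem=30
  op9 P1: store L4 := 74 → I/M on L4; bus (none); mem=90
  op10 P0: store L4 := 36 → M/I on L4; bus BusRdX Flush; mem=74
  op11 P0: store L5 := 92 → M/I on L5; bus BusRdX; mem=30
  op12 P0: store L3 := 77 → M/I on L3; bus BusRdX Flush; mem=63
  op13 P1: load  L0 → I/M on L0; bus (none); mem=40
  op14 P1: load  L0 → I/M on L0; bus (none); mem=40
  op15 P1: load  L0 → I/M on L0; bus (none); mem=40
  op16 P1: store L4 := 65 → I/M on L4; bus BusRdX Flush; mem=36
  op17 P1: load  L5 → S/S on L5; bus BusRd Flush; mem=92
  op18 P1: load  L1 → S/S on L1; bus (none); mem=30
  op19 P1: load  L3 → S/S on L3; bus BusRd Flush; mem=77
  op20 P0: load  L5 → S/S on L5; bus (none); mem=92
  op21 P1: store L1 := 64 → I/M on L1; bus BusUpgr; mem=30
  op22 P0: load  L0 → S/S on L0; bus BusRd Flush; mem=84
  op23 P1: load  L3 → S/S on L3; bus (none); mem=77
  op24 P1: store L3 := 41 → I/M on L3; bus BusUpgr; mem=77
  op25 P1: store L1 := 36 → I/M on L1; bus (none); mem=30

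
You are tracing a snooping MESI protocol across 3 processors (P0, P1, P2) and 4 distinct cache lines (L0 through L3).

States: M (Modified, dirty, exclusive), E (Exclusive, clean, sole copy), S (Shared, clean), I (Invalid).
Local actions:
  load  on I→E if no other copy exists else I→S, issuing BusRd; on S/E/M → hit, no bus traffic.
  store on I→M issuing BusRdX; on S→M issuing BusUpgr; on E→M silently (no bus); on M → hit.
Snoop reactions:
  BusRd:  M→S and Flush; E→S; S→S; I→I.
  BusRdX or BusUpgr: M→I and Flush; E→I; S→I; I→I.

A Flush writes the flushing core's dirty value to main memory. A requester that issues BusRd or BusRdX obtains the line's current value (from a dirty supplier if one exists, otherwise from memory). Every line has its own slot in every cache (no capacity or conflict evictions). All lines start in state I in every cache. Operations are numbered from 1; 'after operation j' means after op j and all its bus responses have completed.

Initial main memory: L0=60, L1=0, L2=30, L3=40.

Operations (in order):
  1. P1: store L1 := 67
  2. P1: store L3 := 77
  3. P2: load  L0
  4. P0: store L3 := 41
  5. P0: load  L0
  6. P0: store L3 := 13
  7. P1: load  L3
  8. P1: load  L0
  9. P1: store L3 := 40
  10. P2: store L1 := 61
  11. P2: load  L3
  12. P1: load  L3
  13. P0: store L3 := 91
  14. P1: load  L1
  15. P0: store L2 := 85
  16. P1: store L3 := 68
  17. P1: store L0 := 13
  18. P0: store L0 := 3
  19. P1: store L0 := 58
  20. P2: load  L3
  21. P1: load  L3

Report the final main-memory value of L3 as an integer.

[1] P1: store L1 := 67 | P0:I, P1:M(67), P2:I | bus: BusRdX
[2] P1: store L3 := 77 | P0:I, P1:M(77), P2:I | bus: BusRdX
[3] P2: load  L0 | P0:I, P1:I, P2:E(60) | bus: BusRd
[4] P0: store L3 := 41 | P0:M(41), P1:I, P2:I | bus: BusRdX,Flush
[5] P0: load  L0 | P0:S(60), P1:I, P2:S(60) | bus: BusRd
[6] P0: store L3 := 13 | P0:M(13), P1:I, P2:I | bus: none
[7] P1: load  L3 | P0:S(13), P1:S(13), P2:I | bus: BusRd,Flush
[8] P1: load  L0 | P0:S(60), P1:S(60), P2:S(60) | bus: BusRd
[9] P1: store L3 := 40 | P0:I, P1:M(40), P2:I | bus: BusUpgr
[10] P2: store L1 := 61 | P0:I, P1:I, P2:M(61) | bus: BusRdX,Flush
[11] P2: load  L3 | P0:I, P1:S(40), P2:S(40) | bus: BusRd,Flush
[12] P1: load  L3 | P0:I, P1:S(40), P2:S(40) | bus: none
[13] P0: store L3 := 91 | P0:M(91), P1:I, P2:I | bus: BusRdX
[14] P1: load  L1 | P0:I, P1:S(61), P2:S(61) | bus: BusRd,Flush
[15] P0: store L2 := 85 | P0:M(85), P1:I, P2:I | bus: BusRdX
[16] P1: store L3 := 68 | P0:I, P1:M(68), P2:I | bus: BusRdX,Flush
[17] P1: store L0 := 13 | P0:I, P1:M(13), P2:I | bus: BusUpgr
[18] P0: store L0 := 3 | P0:M(3), P1:I, P2:I | bus: BusRdX,Flush
[19] P1: store L0 := 58 | P0:I, P1:M(58), P2:I | bus: BusRdX,Flush
[20] P2: load  L3 | P0:I, P1:S(68), P2:S(68) | bus: BusRd,Flush
[21] P1: load  L3 | P0:I, P1:S(68), P2:S(68) | bus: none

memory[L3] = 68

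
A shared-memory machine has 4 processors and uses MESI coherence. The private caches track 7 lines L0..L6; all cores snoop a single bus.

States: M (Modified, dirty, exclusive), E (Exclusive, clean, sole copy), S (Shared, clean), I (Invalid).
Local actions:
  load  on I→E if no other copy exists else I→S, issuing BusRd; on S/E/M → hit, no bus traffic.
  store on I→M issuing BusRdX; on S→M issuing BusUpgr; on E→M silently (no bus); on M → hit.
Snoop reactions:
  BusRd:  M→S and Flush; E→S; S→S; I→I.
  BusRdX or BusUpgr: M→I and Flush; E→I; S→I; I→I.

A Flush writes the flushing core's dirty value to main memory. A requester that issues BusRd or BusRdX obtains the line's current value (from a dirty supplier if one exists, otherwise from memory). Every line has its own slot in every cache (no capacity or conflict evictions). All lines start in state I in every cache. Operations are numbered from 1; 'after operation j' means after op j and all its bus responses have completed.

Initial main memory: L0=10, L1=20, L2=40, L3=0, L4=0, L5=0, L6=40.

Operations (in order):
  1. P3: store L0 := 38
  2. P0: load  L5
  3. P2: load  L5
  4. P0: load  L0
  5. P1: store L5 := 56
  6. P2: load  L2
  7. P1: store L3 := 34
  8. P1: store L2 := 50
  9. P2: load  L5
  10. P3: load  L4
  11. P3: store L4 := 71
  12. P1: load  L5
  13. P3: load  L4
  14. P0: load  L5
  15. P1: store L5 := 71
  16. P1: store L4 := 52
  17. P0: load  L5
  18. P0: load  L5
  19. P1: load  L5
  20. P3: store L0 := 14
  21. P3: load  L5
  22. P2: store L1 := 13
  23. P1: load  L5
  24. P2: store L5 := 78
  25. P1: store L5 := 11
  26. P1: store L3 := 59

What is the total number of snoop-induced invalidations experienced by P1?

invalidations = 1

[1] P3: store L0 := 38 | P0:I, P1:I, P2:I, P3:M(38) | bus: BusRdX
[2] P0: load  L5 | P0:E(0), P1:I, P2:I, P3:I | bus: BusRd
[3] P2: load  L5 | P0:S(0), P1:I, P2:S(0), P3:I | bus: BusRd
[4] P0: load  L0 | P0:S(38), P1:I, P2:I, P3:S(38) | bus: BusRd,Flush
[5] P1: store L5 := 56 | P0:I, P1:M(56), P2:I, P3:I | bus: BusRdX
[6] P2: load  L2 | P0:I, P1:I, P2:E(40), P3:I | bus: BusRd
[7] P1: store L3 := 34 | P0:I, P1:M(34), P2:I, P3:I | bus: BusRdX
[8] P1: store L2 := 50 | P0:I, P1:M(50), P2:I, P3:I | bus: BusRdX
[9] P2: load  L5 | P0:I, P1:S(56), P2:S(56), P3:I | bus: BusRd,Flush
[10] P3: load  L4 | P0:I, P1:I, P2:I, P3:E(0) | bus: BusRd
[11] P3: store L4 := 71 | P0:I, P1:I, P2:I, P3:M(71) | bus: none
[12] P1: load  L5 | P0:I, P1:S(56), P2:S(56), P3:I | bus: none
[13] P3: load  L4 | P0:I, P1:I, P2:I, P3:M(71) | bus: none
[14] P0: load  L5 | P0:S(56), P1:S(56), P2:S(56), P3:I | bus: BusRd
[15] P1: store L5 := 71 | P0:I, P1:M(71), P2:I, P3:I | bus: BusUpgr
[16] P1: store L4 := 52 | P0:I, P1:M(52), P2:I, P3:I | bus: BusRdX,Flush
[17] P0: load  L5 | P0:S(71), P1:S(71), P2:I, P3:I | bus: BusRd,Flush
[18] P0: load  L5 | P0:S(71), P1:S(71), P2:I, P3:I | bus: none
[19] P1: load  L5 | P0:S(71), P1:S(71), P2:I, P3:I | bus: none
[20] P3: store L0 := 14 | P0:I, P1:I, P2:I, P3:M(14) | bus: BusUpgr
[21] P3: load  L5 | P0:S(71), P1:S(71), P2:I, P3:S(71) | bus: BusRd
[22] P2: store L1 := 13 | P0:I, P1:I, P2:M(13), P3:I | bus: BusRdX
[23] P1: load  L5 | P0:S(71), P1:S(71), P2:I, P3:S(71) | bus: none
[24] P2: store L5 := 78 | P0:I, P1:I, P2:M(78), P3:I | bus: BusRdX
[25] P1: store L5 := 11 | P0:I, P1:M(11), P2:I, P3:I | bus: BusRdX,Flush
[26] P1: store L3 := 59 | P0:I, P1:M(59), P2:I, P3:I | bus: none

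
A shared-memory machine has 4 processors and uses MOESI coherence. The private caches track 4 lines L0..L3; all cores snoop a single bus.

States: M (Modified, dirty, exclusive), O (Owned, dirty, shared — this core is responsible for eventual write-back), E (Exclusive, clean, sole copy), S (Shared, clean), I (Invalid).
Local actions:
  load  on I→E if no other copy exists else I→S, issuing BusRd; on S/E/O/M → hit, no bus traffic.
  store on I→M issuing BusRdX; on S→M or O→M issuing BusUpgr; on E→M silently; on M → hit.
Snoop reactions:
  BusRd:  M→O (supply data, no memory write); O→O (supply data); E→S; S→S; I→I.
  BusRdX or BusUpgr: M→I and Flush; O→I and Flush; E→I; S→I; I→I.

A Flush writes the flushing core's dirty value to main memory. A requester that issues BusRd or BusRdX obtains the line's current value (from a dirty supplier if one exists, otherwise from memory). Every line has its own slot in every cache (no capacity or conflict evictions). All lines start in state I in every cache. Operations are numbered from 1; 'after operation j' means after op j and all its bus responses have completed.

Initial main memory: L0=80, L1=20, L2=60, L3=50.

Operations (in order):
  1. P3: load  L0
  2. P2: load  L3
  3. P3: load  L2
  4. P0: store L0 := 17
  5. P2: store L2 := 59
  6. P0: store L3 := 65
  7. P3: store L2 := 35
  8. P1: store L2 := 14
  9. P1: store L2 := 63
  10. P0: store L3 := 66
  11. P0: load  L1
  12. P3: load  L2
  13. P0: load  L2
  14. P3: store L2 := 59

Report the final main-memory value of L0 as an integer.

memory[L0] = 80

1. P3: load  L0  bus=[BusRd]  L0: P0=I P1=I P2=I P3=E  mem[L0]=80
2. P2: load  L3  bus=[BusRd]  L3: P0=I P1=I P2=E P3=I  mem[L3]=50
3. P3: load  L2  bus=[BusRd]  L2: P0=I P1=I P2=I P3=E  mem[L2]=60
4. P0: store L0 := 17  bus=[BusRdX]  L0: P0=M P1=I P2=I P3=I  mem[L0]=80
5. P2: store L2 := 59  bus=[BusRdX]  L2: P0=I P1=I P2=M P3=I  mem[L2]=60
6. P0: store L3 := 65  bus=[BusRdX]  L3: P0=M P1=I P2=I P3=I  mem[L3]=50
7. P3: store L2 := 35  bus=[BusRdX,Flush]  L2: P0=I P1=I P2=I P3=M  mem[L2]=59
8. P1: store L2 := 14  bus=[BusRdX,Flush]  L2: P0=I P1=M P2=I P3=I  mem[L2]=35
9. P1: store L2 := 63  bus=[-]  L2: P0=I P1=M P2=I P3=I  mem[L2]=35
10. P0: store L3 := 66  bus=[-]  L3: P0=M P1=I P2=I P3=I  mem[L3]=50
11. P0: load  L1  bus=[BusRd]  L1: P0=E P1=I P2=I P3=I  mem[L1]=20
12. P3: load  L2  bus=[BusRd]  L2: P0=I P1=O P2=I P3=S  mem[L2]=35
13. P0: load  L2  bus=[BusRd]  L2: P0=S P1=O P2=I P3=S  mem[L2]=35
14. P3: store L2 := 59  bus=[BusUpgr,Flush]  L2: P0=I P1=I P2=I P3=M  mem[L2]=63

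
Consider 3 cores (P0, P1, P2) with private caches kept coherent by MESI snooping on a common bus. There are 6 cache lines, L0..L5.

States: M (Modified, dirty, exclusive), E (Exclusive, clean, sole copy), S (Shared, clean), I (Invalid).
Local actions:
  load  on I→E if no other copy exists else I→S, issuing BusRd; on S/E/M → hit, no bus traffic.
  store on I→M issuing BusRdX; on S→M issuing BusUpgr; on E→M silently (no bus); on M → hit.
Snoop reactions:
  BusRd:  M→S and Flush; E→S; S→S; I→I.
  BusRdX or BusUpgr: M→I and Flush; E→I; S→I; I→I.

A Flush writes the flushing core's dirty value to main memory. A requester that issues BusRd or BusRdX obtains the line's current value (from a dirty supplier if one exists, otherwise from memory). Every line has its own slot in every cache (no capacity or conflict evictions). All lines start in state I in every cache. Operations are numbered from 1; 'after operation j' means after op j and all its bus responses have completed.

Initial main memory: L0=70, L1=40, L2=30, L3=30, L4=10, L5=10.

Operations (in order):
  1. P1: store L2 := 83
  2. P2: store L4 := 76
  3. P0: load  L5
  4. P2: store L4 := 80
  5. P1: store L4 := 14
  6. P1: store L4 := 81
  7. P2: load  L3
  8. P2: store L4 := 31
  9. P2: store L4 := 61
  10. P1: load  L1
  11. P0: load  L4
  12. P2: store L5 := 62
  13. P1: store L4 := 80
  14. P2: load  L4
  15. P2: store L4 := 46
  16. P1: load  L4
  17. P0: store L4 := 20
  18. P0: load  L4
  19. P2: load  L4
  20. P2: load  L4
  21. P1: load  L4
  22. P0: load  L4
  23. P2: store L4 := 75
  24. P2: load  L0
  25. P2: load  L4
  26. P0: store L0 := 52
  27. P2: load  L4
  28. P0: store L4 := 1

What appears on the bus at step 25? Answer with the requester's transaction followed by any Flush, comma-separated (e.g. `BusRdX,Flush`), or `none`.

bus = none

[1] P1: store L2 := 83 | P0:I, P1:M(83), P2:I | bus: BusRdX
[2] P2: store L4 := 76 | P0:I, P1:I, P2:M(76) | bus: BusRdX
[3] P0: load  L5 | P0:E(10), P1:I, P2:I | bus: BusRd
[4] P2: store L4 := 80 | P0:I, P1:I, P2:M(80) | bus: none
[5] P1: store L4 := 14 | P0:I, P1:M(14), P2:I | bus: BusRdX,Flush
[6] P1: store L4 := 81 | P0:I, P1:M(81), P2:I | bus: none
[7] P2: load  L3 | P0:I, P1:I, P2:E(30) | bus: BusRd
[8] P2: store L4 := 31 | P0:I, P1:I, P2:M(31) | bus: BusRdX,Flush
[9] P2: store L4 := 61 | P0:I, P1:I, P2:M(61) | bus: none
[10] P1: load  L1 | P0:I, P1:E(40), P2:I | bus: BusRd
[11] P0: load  L4 | P0:S(61), P1:I, P2:S(61) | bus: BusRd,Flush
[12] P2: store L5 := 62 | P0:I, P1:I, P2:M(62) | bus: BusRdX
[13] P1: store L4 := 80 | P0:I, P1:M(80), P2:I | bus: BusRdX
[14] P2: load  L4 | P0:I, P1:S(80), P2:S(80) | bus: BusRd,Flush
[15] P2: store L4 := 46 | P0:I, P1:I, P2:M(46) | bus: BusUpgr
[16] P1: load  L4 | P0:I, P1:S(46), P2:S(46) | bus: BusRd,Flush
[17] P0: store L4 := 20 | P0:M(20), P1:I, P2:I | bus: BusRdX
[18] P0: load  L4 | P0:M(20), P1:I, P2:I | bus: none
[19] P2: load  L4 | P0:S(20), P1:I, P2:S(20) | bus: BusRd,Flush
[20] P2: load  L4 | P0:S(20), P1:I, P2:S(20) | bus: none
[21] P1: load  L4 | P0:S(20), P1:S(20), P2:S(20) | bus: BusRd
[22] P0: load  L4 | P0:S(20), P1:S(20), P2:S(20) | bus: none
[23] P2: store L4 := 75 | P0:I, P1:I, P2:M(75) | bus: BusUpgr
[24] P2: load  L0 | P0:I, P1:I, P2:E(70) | bus: BusRd
[25] P2: load  L4 | P0:I, P1:I, P2:M(75) | bus: none
[26] P0: store L0 := 52 | P0:M(52), P1:I, P2:I | bus: BusRdX
[27] P2: load  L4 | P0:I, P1:I, P2:M(75) | bus: none
[28] P0: store L4 := 1 | P0:M(1), P1:I, P2:I | bus: BusRdX,Flush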